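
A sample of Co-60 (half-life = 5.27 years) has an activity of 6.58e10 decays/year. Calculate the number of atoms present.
N = A/λ = 5.003e11 atoms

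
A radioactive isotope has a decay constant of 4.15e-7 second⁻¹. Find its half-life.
t½ = ln(2)/λ = 1.67e6 seconds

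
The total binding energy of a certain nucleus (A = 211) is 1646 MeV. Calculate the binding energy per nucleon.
B.E./A = 1646/211 = 7.801 MeV/nucleon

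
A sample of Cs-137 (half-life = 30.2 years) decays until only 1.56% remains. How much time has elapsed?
t = t½ × log₂(N₀/N) = 181.3 years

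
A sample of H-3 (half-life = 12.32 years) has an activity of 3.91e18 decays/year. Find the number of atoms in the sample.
N = A/λ = 6.95e19 atoms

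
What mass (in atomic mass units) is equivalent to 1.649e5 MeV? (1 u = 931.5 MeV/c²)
m = E/c² = 177 u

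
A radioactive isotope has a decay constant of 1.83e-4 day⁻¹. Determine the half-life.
t½ = ln(2)/λ = 3788 days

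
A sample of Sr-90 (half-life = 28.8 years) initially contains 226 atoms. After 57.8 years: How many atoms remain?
N = N₀(1/2)^(t/t½) = 56.23 atoms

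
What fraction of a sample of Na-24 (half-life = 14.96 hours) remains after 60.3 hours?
N/N₀ = (1/2)^(t/t½) = 0.06118 = 6.12%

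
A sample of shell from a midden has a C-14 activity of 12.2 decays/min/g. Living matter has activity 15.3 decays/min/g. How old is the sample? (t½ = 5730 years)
Age = t½ × log₂(A₀/A) = 1872 years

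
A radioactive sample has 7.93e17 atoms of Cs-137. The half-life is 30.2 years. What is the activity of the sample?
A = λN = 1.82e16 decays/year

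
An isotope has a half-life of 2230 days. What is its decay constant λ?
λ = ln(2)/t½ = 3.108e-4 day⁻¹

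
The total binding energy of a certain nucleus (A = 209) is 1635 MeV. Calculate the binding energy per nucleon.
B.E./A = 1635/209 = 7.823 MeV/nucleon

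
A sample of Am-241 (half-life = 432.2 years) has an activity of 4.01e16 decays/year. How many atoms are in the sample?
N = A/λ = 2.5e19 atoms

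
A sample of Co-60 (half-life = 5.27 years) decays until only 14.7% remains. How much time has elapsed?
t = t½ × log₂(N₀/N) = 14.58 years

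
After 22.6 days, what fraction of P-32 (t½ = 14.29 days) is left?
N/N₀ = (1/2)^(t/t½) = 0.3341 = 33.4%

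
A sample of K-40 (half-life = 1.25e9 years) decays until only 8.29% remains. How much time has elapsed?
t = t½ × log₂(N₀/N) = 4.491e9 years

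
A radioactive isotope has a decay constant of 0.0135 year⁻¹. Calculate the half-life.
t½ = ln(2)/λ = 51.34 years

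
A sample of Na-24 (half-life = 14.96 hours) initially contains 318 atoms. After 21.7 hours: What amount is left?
N = N₀(1/2)^(t/t½) = 116.4 atoms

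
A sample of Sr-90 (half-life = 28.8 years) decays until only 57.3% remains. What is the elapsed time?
t = t½ × log₂(N₀/N) = 23.14 years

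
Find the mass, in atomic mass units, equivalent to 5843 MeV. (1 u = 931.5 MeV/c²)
m = E/c² = 6.273 u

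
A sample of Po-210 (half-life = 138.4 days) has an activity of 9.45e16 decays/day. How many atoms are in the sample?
N = A/λ = 1.887e19 atoms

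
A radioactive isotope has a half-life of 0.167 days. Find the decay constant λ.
λ = ln(2)/t½ = 4.151 day⁻¹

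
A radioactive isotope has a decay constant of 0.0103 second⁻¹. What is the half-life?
t½ = ln(2)/λ = 67.3 seconds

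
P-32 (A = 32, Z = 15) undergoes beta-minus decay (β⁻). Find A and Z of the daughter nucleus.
Daughter: A = 32, Z = 16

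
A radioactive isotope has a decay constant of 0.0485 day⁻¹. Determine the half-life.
t½ = ln(2)/λ = 14.29 days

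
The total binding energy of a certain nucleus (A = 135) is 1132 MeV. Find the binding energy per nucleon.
B.E./A = 1132/135 = 8.385 MeV/nucleon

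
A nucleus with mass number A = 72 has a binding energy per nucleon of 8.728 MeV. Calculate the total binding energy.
B.E. = 8.728 × 72 = 628.4 MeV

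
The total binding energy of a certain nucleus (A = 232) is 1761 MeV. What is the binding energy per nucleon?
B.E./A = 1761/232 = 7.591 MeV/nucleon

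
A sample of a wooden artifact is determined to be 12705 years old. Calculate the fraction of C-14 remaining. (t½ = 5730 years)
N/N₀ = (1/2)^(t/t½) = 0.215 = 21.5%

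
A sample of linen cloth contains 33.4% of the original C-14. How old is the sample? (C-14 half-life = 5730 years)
Age = t½ × log₂(1/ratio) = 9065 years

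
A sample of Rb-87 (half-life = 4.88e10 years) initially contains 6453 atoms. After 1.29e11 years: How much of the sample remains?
N = N₀(1/2)^(t/t½) = 1033 atoms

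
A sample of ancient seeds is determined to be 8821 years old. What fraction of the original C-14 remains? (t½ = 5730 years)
N/N₀ = (1/2)^(t/t½) = 0.344 = 34.4%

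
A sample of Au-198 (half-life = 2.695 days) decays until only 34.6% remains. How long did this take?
t = t½ × log₂(N₀/N) = 4.126 days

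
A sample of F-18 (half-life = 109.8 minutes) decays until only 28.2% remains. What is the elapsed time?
t = t½ × log₂(N₀/N) = 200.5 minutes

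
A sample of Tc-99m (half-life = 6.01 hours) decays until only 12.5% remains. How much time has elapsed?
t = t½ × log₂(N₀/N) = 18.03 hours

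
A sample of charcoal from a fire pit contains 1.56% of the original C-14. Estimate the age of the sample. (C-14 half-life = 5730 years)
Age = t½ × log₂(1/ratio) = 34390 years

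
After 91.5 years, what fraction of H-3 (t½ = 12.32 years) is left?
N/N₀ = (1/2)^(t/t½) = 0.005811 = 0.581%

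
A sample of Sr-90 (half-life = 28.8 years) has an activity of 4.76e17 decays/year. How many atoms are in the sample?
N = A/λ = 1.978e19 atoms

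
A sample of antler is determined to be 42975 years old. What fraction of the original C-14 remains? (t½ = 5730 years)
N/N₀ = (1/2)^(t/t½) = 0.005524 = 0.552%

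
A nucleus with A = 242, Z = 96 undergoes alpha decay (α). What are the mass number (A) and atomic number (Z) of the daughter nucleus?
Daughter: A = 238, Z = 94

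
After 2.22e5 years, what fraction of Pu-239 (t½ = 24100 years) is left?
N/N₀ = (1/2)^(t/t½) = 0.001687 = 0.169%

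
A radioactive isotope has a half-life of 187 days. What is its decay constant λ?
λ = ln(2)/t½ = 0.003707 day⁻¹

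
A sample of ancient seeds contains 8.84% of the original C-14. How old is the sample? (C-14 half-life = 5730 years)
Age = t½ × log₂(1/ratio) = 20050 years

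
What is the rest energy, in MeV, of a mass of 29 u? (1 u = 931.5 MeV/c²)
E = mc² = 27010 MeV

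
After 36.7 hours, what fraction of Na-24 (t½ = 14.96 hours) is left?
N/N₀ = (1/2)^(t/t½) = 0.1826 = 18.3%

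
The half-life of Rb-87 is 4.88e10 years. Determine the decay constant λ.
λ = ln(2)/t½ = 1.42e-11 year⁻¹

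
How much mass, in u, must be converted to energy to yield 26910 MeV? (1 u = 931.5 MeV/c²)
m = E/c² = 28.89 u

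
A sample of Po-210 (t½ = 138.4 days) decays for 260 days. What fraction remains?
N/N₀ = (1/2)^(t/t½) = 0.2719 = 27.2%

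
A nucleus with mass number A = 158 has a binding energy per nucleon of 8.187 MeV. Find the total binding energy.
B.E. = 8.187 × 158 = 1294 MeV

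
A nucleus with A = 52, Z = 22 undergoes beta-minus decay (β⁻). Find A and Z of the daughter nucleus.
Daughter: A = 52, Z = 23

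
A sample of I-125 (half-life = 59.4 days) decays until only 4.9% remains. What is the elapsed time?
t = t½ × log₂(N₀/N) = 258.5 days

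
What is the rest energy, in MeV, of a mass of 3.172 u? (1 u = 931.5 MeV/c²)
E = mc² = 2955 MeV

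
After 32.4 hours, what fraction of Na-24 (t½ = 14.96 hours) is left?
N/N₀ = (1/2)^(t/t½) = 0.2229 = 22.3%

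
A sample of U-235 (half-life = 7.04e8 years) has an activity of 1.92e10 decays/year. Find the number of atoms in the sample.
N = A/λ = 1.95e19 atoms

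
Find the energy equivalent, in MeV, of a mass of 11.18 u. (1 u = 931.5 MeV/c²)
E = mc² = 10410 MeV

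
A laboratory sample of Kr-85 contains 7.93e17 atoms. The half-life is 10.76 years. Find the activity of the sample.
A = λN = 5.108e16 decays/year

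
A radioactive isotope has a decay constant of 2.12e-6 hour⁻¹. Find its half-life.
t½ = ln(2)/λ = 3.27e5 hours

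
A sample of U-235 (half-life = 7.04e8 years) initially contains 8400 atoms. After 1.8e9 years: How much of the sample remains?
N = N₀(1/2)^(t/t½) = 1428 atoms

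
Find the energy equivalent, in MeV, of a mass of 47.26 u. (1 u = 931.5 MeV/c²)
E = mc² = 44020 MeV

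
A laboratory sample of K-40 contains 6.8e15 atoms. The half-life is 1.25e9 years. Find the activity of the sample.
A = λN = 3.771e6 decays/year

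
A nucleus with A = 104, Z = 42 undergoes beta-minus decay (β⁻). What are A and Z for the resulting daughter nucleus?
Daughter: A = 104, Z = 43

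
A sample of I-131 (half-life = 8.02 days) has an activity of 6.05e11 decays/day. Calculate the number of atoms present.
N = A/λ = 7e12 atoms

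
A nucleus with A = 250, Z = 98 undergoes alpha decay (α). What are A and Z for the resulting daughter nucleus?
Daughter: A = 246, Z = 96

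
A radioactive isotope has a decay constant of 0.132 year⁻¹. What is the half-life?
t½ = ln(2)/λ = 5.251 years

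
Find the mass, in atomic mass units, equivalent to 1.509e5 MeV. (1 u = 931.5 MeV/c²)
m = E/c² = 162 u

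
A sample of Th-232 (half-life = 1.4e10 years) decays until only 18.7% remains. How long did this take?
t = t½ × log₂(N₀/N) = 3.386e10 years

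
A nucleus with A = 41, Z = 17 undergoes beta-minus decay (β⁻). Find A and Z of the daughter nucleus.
Daughter: A = 41, Z = 18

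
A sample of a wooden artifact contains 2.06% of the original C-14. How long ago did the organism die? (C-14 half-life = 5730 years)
Age = t½ × log₂(1/ratio) = 32090 years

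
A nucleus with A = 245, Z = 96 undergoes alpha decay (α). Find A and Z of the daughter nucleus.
Daughter: A = 241, Z = 94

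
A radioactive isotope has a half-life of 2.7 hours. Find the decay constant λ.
λ = ln(2)/t½ = 0.2567 hour⁻¹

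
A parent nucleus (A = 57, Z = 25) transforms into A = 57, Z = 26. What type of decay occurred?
ΔA = 0, ΔZ = +1 ⇒ beta-minus decay (β⁻)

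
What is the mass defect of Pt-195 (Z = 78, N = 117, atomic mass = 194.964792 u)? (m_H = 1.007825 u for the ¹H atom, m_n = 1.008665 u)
Δm = Z·m_H + N·m_n − M = 1.659 u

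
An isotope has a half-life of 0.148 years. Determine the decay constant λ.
λ = ln(2)/t½ = 4.683 year⁻¹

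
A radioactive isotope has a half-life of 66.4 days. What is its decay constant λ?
λ = ln(2)/t½ = 0.01044 day⁻¹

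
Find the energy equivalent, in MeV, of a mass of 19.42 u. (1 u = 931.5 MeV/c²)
E = mc² = 18090 MeV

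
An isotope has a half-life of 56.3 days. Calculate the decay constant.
λ = ln(2)/t½ = 0.01231 day⁻¹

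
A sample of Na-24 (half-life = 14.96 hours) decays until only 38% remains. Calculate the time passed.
t = t½ × log₂(N₀/N) = 20.88 hours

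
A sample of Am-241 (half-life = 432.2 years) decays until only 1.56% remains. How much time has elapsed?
t = t½ × log₂(N₀/N) = 2594 years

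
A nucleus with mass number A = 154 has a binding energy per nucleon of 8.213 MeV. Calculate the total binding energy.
B.E. = 8.213 × 154 = 1265 MeV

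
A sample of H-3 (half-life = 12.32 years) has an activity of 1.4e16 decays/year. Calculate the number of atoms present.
N = A/λ = 2.488e17 atoms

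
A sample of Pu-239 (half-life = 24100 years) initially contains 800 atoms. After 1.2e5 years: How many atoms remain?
N = N₀(1/2)^(t/t½) = 25.36 atoms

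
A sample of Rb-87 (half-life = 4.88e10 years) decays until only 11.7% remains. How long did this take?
t = t½ × log₂(N₀/N) = 1.511e11 years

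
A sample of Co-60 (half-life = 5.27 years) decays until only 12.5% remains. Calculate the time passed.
t = t½ × log₂(N₀/N) = 15.81 years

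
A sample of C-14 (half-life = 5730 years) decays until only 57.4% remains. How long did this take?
t = t½ × log₂(N₀/N) = 4589 years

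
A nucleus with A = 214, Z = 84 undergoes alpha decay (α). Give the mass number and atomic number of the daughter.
Daughter: A = 210, Z = 82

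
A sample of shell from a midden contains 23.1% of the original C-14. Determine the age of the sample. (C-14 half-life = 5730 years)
Age = t½ × log₂(1/ratio) = 12110 years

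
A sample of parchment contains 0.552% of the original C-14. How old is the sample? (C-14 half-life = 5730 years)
Age = t½ × log₂(1/ratio) = 42980 years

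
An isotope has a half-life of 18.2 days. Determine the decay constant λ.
λ = ln(2)/t½ = 0.03809 day⁻¹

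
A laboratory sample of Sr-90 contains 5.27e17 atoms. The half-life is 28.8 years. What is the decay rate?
A = λN = 1.268e16 decays/year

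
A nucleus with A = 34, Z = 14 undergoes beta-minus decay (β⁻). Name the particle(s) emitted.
β⁻: electron (e⁻) + antineutrino (ν̄ₑ)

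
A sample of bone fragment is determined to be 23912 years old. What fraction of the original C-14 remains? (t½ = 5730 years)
N/N₀ = (1/2)^(t/t½) = 0.05543 = 5.54%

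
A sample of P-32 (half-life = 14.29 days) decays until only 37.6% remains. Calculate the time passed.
t = t½ × log₂(N₀/N) = 20.17 days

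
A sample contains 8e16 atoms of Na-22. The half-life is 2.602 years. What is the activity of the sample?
A = λN = 2.131e16 decays/year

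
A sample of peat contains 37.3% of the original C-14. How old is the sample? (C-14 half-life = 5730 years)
Age = t½ × log₂(1/ratio) = 8152 years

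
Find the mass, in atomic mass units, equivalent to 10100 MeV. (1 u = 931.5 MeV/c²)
m = E/c² = 10.84 u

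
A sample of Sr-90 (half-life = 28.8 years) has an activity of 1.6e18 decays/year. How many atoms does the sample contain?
N = A/λ = 6.648e19 atoms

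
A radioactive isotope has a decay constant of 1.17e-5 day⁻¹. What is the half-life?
t½ = ln(2)/λ = 59240 days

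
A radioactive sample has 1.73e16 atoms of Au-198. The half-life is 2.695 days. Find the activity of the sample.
A = λN = 4.45e15 decays/day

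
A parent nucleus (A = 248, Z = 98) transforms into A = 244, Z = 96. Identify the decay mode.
ΔA = -4, ΔZ = -2 ⇒ alpha decay (α)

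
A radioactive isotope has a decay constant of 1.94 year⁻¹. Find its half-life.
t½ = ln(2)/λ = 0.3573 years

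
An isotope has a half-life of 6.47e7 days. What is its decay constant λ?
λ = ln(2)/t½ = 1.071e-8 day⁻¹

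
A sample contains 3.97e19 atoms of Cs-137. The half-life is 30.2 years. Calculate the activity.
A = λN = 9.112e17 decays/year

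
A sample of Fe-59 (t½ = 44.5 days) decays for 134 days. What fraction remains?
N/N₀ = (1/2)^(t/t½) = 0.124 = 12.4%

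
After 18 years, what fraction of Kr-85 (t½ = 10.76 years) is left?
N/N₀ = (1/2)^(t/t½) = 0.3136 = 31.4%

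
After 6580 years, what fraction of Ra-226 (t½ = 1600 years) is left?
N/N₀ = (1/2)^(t/t½) = 0.05781 = 5.78%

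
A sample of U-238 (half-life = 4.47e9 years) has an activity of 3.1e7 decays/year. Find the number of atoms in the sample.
N = A/λ = 1.999e17 atoms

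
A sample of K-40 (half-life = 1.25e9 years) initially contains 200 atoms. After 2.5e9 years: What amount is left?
N = N₀(1/2)^(t/t½) = 50 atoms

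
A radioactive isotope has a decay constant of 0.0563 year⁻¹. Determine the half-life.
t½ = ln(2)/λ = 12.31 years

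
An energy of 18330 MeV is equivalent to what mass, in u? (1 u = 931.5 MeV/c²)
m = E/c² = 19.68 u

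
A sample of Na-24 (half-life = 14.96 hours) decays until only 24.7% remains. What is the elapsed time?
t = t½ × log₂(N₀/N) = 30.18 hours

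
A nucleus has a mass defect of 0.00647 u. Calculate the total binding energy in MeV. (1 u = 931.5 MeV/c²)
B.E. = Δm × 931.5 = 6.027 MeV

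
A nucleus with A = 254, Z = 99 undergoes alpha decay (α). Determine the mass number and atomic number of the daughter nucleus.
Daughter: A = 250, Z = 97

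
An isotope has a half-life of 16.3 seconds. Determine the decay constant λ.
λ = ln(2)/t½ = 0.04252 second⁻¹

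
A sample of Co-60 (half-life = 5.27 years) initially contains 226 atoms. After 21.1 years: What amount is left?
N = N₀(1/2)^(t/t½) = 14.09 atoms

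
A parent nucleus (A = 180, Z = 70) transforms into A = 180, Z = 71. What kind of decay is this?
ΔA = 0, ΔZ = +1 ⇒ beta-minus decay (β⁻)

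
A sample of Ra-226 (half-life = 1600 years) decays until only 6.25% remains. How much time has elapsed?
t = t½ × log₂(N₀/N) = 6400 years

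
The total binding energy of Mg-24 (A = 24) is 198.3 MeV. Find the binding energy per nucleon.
B.E./A = 198.3/24 = 8.263 MeV/nucleon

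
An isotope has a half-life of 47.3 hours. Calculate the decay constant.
λ = ln(2)/t½ = 0.01465 hour⁻¹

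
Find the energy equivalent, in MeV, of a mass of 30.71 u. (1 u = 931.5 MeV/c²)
E = mc² = 28610 MeV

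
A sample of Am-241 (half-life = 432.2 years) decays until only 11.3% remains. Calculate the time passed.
t = t½ × log₂(N₀/N) = 1360 years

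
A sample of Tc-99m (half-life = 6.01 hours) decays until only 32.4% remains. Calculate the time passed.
t = t½ × log₂(N₀/N) = 9.772 hours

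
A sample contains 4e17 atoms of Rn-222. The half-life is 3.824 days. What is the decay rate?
A = λN = 7.25e16 decays/day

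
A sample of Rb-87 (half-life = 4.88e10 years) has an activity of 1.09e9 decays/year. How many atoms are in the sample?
N = A/λ = 7.674e19 atoms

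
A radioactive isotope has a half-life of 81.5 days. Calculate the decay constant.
λ = ln(2)/t½ = 0.008505 day⁻¹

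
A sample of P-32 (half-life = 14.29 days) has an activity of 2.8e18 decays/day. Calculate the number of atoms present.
N = A/λ = 5.773e19 atoms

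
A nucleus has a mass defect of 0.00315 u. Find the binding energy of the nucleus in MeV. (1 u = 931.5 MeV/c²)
B.E. = Δm × 931.5 = 2.934 MeV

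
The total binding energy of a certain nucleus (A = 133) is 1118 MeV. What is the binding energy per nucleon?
B.E./A = 1118/133 = 8.406 MeV/nucleon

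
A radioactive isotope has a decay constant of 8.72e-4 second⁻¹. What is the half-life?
t½ = ln(2)/λ = 794.9 seconds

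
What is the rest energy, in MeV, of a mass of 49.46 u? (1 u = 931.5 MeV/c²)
E = mc² = 46070 MeV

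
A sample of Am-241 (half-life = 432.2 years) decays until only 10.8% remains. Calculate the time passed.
t = t½ × log₂(N₀/N) = 1388 years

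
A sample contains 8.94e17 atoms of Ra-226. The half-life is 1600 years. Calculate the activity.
A = λN = 3.873e14 decays/year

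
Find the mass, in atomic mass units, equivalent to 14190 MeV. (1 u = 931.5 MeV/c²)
m = E/c² = 15.23 u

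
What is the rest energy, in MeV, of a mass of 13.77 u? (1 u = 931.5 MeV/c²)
E = mc² = 12830 MeV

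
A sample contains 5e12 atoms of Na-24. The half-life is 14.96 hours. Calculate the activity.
A = λN = 2.317e11 decays/hour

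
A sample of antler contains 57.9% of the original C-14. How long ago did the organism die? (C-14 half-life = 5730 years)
Age = t½ × log₂(1/ratio) = 4517 years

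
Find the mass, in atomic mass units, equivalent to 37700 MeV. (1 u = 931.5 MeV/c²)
m = E/c² = 40.47 u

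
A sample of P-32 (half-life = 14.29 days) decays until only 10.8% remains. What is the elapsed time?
t = t½ × log₂(N₀/N) = 45.88 days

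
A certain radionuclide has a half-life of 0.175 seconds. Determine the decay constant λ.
λ = ln(2)/t½ = 3.961 second⁻¹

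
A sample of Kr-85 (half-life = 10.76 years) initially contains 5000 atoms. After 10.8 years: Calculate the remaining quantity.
N = N₀(1/2)^(t/t½) = 2494 atoms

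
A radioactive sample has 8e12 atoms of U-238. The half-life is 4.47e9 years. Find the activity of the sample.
A = λN = 1241 decays/year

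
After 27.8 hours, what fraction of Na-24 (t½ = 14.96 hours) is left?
N/N₀ = (1/2)^(t/t½) = 0.2758 = 27.6%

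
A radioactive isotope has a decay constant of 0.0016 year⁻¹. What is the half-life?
t½ = ln(2)/λ = 433.2 years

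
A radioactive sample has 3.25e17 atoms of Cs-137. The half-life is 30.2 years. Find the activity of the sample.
A = λN = 7.459e15 decays/year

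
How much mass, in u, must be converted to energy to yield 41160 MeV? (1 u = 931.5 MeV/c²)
m = E/c² = 44.19 u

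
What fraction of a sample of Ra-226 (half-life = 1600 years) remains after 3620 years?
N/N₀ = (1/2)^(t/t½) = 0.2084 = 20.8%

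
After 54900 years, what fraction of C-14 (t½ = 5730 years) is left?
N/N₀ = (1/2)^(t/t½) = 0.001306 = 0.131%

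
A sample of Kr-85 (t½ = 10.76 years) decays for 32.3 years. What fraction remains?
N/N₀ = (1/2)^(t/t½) = 0.1248 = 12.5%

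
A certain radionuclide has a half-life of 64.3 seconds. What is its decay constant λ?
λ = ln(2)/t½ = 0.01078 second⁻¹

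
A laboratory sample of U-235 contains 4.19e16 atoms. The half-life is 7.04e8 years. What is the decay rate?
A = λN = 4.125e7 decays/year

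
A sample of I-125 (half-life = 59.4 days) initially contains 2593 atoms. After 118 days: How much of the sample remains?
N = N₀(1/2)^(t/t½) = 654.3 atoms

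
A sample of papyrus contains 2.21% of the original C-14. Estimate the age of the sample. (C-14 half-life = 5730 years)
Age = t½ × log₂(1/ratio) = 31510 years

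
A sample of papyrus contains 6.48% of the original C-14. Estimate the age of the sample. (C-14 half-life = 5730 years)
Age = t½ × log₂(1/ratio) = 22620 years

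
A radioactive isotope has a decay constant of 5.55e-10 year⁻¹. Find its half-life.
t½ = ln(2)/λ = 1.249e9 years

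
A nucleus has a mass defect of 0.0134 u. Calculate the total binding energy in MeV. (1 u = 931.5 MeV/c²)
B.E. = Δm × 931.5 = 12.48 MeV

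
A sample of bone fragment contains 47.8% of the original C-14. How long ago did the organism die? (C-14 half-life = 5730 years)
Age = t½ × log₂(1/ratio) = 6102 years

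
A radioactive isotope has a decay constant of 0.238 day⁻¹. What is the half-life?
t½ = ln(2)/λ = 2.912 days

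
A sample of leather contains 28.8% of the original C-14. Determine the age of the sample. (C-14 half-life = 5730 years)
Age = t½ × log₂(1/ratio) = 10290 years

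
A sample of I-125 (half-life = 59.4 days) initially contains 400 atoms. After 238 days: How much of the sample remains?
N = N₀(1/2)^(t/t½) = 24.88 atoms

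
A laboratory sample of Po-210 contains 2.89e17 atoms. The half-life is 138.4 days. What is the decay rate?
A = λN = 1.447e15 decays/day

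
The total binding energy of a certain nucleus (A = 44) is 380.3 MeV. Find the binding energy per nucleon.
B.E./A = 380.3/44 = 8.643 MeV/nucleon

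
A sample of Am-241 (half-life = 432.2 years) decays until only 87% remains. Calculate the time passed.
t = t½ × log₂(N₀/N) = 86.83 years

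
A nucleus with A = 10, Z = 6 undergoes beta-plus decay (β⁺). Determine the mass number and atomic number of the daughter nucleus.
Daughter: A = 10, Z = 5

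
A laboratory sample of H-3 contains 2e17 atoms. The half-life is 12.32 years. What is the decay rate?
A = λN = 1.125e16 decays/year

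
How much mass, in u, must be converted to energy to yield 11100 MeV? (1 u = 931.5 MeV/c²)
m = E/c² = 11.92 u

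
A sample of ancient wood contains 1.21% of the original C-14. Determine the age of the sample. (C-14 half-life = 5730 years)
Age = t½ × log₂(1/ratio) = 36490 years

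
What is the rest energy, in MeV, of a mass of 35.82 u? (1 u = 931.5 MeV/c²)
E = mc² = 33370 MeV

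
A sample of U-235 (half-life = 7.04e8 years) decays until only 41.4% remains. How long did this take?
t = t½ × log₂(N₀/N) = 8.957e8 years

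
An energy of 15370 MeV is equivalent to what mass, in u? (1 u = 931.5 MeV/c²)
m = E/c² = 16.5 u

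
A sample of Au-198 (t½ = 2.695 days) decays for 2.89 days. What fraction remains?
N/N₀ = (1/2)^(t/t½) = 0.4755 = 47.6%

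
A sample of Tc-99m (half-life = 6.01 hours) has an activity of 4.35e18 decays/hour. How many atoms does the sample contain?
N = A/λ = 3.772e19 atoms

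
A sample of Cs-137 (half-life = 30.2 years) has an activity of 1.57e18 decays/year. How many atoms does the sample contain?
N = A/λ = 6.84e19 atoms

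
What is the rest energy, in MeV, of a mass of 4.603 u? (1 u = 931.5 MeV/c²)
E = mc² = 4288 MeV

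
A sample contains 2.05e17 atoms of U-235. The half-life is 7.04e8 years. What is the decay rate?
A = λN = 2.018e8 decays/year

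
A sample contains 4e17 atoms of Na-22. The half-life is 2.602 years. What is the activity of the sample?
A = λN = 1.066e17 decays/year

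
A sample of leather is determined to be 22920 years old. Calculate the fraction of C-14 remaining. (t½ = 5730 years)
N/N₀ = (1/2)^(t/t½) = 0.0625 = 6.25%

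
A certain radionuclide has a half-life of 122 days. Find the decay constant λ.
λ = ln(2)/t½ = 0.005682 day⁻¹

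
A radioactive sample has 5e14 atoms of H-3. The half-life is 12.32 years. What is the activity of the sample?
A = λN = 2.813e13 decays/year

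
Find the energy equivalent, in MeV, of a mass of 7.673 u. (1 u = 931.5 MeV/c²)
E = mc² = 7147 MeV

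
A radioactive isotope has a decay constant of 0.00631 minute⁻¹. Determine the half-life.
t½ = ln(2)/λ = 109.8 minutes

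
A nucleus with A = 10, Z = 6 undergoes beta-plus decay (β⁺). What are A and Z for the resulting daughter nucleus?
Daughter: A = 10, Z = 5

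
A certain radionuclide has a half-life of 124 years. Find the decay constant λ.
λ = ln(2)/t½ = 0.00559 year⁻¹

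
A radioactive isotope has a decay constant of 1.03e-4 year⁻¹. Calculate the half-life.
t½ = ln(2)/λ = 6730 years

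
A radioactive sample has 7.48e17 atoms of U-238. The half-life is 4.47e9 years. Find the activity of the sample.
A = λN = 1.16e8 decays/year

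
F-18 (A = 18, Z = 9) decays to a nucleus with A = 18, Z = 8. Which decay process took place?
ΔA = 0, ΔZ = -1 ⇒ beta-plus decay (β⁺) or electron capture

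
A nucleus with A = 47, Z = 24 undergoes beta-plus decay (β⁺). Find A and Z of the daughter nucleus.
Daughter: A = 47, Z = 23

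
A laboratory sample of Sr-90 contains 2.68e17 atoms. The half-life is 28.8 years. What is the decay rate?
A = λN = 6.45e15 decays/year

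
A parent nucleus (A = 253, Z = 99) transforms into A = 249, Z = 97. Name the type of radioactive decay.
ΔA = -4, ΔZ = -2 ⇒ alpha decay (α)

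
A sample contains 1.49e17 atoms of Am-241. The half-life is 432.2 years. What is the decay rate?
A = λN = 2.39e14 decays/year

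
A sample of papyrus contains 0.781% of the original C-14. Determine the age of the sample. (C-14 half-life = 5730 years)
Age = t½ × log₂(1/ratio) = 40110 years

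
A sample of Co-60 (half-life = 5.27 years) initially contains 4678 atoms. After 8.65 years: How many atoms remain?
N = N₀(1/2)^(t/t½) = 1500 atoms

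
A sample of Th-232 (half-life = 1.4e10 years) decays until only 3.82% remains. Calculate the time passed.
t = t½ × log₂(N₀/N) = 6.594e10 years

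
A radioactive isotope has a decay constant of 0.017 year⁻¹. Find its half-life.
t½ = ln(2)/λ = 40.77 years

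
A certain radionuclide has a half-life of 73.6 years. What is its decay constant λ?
λ = ln(2)/t½ = 0.009418 year⁻¹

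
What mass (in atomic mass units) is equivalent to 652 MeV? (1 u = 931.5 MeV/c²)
m = E/c² = 0.6999 u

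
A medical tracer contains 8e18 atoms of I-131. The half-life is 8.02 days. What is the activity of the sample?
A = λN = 6.914e17 decays/day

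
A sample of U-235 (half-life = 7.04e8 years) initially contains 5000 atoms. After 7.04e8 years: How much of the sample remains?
N = N₀(1/2)^(t/t½) = 2500 atoms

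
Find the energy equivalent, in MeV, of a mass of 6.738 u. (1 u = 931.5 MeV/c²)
E = mc² = 6276 MeV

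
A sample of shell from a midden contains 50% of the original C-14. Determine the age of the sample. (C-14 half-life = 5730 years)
Age = t½ × log₂(1/ratio) = 5730 years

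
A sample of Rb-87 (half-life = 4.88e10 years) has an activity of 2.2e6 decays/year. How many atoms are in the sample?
N = A/λ = 1.549e17 atoms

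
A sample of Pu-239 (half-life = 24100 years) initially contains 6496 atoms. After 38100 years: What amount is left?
N = N₀(1/2)^(t/t½) = 2171 atoms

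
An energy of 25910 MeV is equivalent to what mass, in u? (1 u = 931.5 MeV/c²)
m = E/c² = 27.82 u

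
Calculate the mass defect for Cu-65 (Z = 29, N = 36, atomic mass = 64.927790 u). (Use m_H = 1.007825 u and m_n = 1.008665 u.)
Δm = Z·m_H + N·m_n − M = 0.6111 u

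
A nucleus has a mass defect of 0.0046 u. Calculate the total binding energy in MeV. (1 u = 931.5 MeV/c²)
B.E. = Δm × 931.5 = 4.285 MeV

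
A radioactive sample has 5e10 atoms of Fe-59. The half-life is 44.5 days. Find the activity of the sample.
A = λN = 7.788e8 decays/day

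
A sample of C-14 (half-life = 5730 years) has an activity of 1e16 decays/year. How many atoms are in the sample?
N = A/λ = 8.267e19 atoms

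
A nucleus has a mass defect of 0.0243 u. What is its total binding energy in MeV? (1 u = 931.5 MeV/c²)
B.E. = Δm × 931.5 = 22.64 MeV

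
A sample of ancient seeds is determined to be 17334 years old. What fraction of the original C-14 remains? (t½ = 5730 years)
N/N₀ = (1/2)^(t/t½) = 0.1228 = 12.3%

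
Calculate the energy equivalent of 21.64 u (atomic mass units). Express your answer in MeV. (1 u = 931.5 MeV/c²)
E = mc² = 20160 MeV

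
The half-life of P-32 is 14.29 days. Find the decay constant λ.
λ = ln(2)/t½ = 0.04851 day⁻¹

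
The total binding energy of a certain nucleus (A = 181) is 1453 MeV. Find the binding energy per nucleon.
B.E./A = 1453/181 = 8.028 MeV/nucleon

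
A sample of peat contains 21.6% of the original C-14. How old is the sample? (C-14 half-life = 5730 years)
Age = t½ × log₂(1/ratio) = 12670 years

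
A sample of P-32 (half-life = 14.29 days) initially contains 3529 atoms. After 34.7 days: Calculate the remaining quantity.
N = N₀(1/2)^(t/t½) = 655.6 atoms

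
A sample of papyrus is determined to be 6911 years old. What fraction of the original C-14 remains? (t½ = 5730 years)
N/N₀ = (1/2)^(t/t½) = 0.4334 = 43.3%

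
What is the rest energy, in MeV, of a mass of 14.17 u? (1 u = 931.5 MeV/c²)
E = mc² = 13200 MeV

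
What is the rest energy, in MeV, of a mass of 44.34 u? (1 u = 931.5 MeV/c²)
E = mc² = 41300 MeV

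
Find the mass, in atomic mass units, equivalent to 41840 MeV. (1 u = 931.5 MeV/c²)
m = E/c² = 44.92 u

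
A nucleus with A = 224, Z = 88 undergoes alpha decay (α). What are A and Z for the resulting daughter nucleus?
Daughter: A = 220, Z = 86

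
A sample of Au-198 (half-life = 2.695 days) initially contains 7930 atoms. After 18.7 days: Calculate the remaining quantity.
N = N₀(1/2)^(t/t½) = 64.64 atoms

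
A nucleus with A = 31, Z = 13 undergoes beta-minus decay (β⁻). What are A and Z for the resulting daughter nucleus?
Daughter: A = 31, Z = 14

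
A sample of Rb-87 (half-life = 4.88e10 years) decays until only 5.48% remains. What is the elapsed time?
t = t½ × log₂(N₀/N) = 2.045e11 years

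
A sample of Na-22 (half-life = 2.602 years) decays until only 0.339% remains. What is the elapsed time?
t = t½ × log₂(N₀/N) = 21.35 years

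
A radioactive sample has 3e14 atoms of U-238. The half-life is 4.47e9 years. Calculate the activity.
A = λN = 46520 decays/year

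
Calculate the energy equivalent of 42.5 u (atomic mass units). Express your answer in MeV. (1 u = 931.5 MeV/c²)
E = mc² = 39590 MeV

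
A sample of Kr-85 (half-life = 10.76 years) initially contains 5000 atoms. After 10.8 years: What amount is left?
N = N₀(1/2)^(t/t½) = 2494 atoms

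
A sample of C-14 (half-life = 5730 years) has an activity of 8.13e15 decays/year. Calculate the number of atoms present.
N = A/λ = 6.721e19 atoms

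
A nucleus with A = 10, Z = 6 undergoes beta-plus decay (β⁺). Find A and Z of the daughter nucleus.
Daughter: A = 10, Z = 5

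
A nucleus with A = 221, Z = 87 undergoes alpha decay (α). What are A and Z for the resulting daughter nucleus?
Daughter: A = 217, Z = 85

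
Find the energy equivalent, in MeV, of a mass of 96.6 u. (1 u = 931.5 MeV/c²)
E = mc² = 89980 MeV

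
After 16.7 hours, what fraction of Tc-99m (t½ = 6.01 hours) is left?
N/N₀ = (1/2)^(t/t½) = 0.1457 = 14.6%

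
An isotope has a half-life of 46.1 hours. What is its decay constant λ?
λ = ln(2)/t½ = 0.01504 hour⁻¹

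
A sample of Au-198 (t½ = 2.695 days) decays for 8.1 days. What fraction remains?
N/N₀ = (1/2)^(t/t½) = 0.1245 = 12.5%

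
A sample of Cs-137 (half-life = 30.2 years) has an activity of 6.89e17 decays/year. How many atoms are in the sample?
N = A/λ = 3.002e19 atoms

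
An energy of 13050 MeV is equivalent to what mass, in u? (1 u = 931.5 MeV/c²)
m = E/c² = 14.01 u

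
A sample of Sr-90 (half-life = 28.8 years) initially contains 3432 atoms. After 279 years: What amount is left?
N = N₀(1/2)^(t/t½) = 4.162 atoms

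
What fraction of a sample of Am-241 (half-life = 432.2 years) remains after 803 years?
N/N₀ = (1/2)^(t/t½) = 0.2759 = 27.6%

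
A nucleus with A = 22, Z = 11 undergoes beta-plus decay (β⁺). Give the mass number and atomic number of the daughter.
Daughter: A = 22, Z = 10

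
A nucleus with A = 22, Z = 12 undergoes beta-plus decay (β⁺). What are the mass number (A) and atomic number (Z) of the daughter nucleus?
Daughter: A = 22, Z = 11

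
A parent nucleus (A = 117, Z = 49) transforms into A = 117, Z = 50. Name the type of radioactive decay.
ΔA = 0, ΔZ = +1 ⇒ beta-minus decay (β⁻)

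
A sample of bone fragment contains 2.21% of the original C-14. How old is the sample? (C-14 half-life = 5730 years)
Age = t½ × log₂(1/ratio) = 31510 years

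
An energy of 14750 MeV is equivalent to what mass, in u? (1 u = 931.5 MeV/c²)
m = E/c² = 15.83 u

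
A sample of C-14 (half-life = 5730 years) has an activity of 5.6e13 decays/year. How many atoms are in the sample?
N = A/λ = 4.629e17 atoms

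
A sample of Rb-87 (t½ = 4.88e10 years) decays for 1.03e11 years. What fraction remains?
N/N₀ = (1/2)^(t/t½) = 0.2315 = 23.2%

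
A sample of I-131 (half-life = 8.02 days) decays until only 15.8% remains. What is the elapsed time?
t = t½ × log₂(N₀/N) = 21.35 days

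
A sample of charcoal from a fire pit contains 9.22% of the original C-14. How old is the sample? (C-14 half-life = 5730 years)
Age = t½ × log₂(1/ratio) = 19710 years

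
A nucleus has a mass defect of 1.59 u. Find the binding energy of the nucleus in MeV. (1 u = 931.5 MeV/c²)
B.E. = Δm × 931.5 = 1481 MeV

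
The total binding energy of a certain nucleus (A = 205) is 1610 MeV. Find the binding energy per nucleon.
B.E./A = 1610/205 = 7.854 MeV/nucleon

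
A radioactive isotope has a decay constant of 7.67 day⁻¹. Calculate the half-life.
t½ = ln(2)/λ = 0.09037 days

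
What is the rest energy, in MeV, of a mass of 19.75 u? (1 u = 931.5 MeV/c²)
E = mc² = 18400 MeV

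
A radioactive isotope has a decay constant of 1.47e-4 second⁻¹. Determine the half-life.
t½ = ln(2)/λ = 4715 seconds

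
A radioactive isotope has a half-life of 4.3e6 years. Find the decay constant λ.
λ = ln(2)/t½ = 1.612e-7 year⁻¹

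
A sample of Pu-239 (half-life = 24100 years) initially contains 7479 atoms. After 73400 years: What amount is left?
N = N₀(1/2)^(t/t½) = 905.8 atoms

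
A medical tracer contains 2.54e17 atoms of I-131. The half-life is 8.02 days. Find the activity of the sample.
A = λN = 2.195e16 decays/day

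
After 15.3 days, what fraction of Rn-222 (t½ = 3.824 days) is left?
N/N₀ = (1/2)^(t/t½) = 0.06245 = 6.25%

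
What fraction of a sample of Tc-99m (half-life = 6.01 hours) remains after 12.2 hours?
N/N₀ = (1/2)^(t/t½) = 0.2449 = 24.5%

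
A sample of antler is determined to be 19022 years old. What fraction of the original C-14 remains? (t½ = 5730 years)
N/N₀ = (1/2)^(t/t½) = 0.1002 = 10%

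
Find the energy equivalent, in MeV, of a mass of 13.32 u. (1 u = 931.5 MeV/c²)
E = mc² = 12410 MeV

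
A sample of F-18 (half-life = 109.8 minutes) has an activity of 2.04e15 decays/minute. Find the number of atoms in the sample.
N = A/λ = 3.232e17 atoms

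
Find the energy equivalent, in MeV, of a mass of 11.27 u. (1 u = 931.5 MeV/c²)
E = mc² = 10500 MeV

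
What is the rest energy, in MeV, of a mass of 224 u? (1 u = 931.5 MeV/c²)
E = mc² = 2.087e5 MeV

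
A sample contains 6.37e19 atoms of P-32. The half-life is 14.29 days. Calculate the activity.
A = λN = 3.09e18 decays/day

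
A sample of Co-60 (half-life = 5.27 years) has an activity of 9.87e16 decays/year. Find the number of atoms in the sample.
N = A/λ = 7.504e17 atoms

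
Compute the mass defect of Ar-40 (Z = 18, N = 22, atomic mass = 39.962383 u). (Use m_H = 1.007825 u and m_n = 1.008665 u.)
Δm = Z·m_H + N·m_n − M = 0.3691 u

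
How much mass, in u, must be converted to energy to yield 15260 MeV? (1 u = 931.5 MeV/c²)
m = E/c² = 16.38 u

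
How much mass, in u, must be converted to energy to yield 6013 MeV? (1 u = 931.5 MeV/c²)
m = E/c² = 6.455 u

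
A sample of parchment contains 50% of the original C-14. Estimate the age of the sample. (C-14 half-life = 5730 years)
Age = t½ × log₂(1/ratio) = 5730 years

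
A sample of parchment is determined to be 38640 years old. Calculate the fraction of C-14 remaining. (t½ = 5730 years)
N/N₀ = (1/2)^(t/t½) = 0.009333 = 0.933%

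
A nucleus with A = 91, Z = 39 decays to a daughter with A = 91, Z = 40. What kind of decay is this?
ΔA = 0, ΔZ = +1 ⇒ beta-minus decay (β⁻)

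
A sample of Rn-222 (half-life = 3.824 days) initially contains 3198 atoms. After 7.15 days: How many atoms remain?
N = N₀(1/2)^(t/t½) = 875 atoms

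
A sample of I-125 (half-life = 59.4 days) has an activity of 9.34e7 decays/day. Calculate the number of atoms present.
N = A/λ = 8.004e9 atoms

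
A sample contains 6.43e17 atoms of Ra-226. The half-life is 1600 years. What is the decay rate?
A = λN = 2.786e14 decays/year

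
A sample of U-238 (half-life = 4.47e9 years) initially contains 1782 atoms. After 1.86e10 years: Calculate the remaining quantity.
N = N₀(1/2)^(t/t½) = 99.61 atoms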